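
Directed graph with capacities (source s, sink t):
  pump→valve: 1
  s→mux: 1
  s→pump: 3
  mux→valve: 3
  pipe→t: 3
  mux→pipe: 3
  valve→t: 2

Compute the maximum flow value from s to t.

Augment s→pump→valve→t: bottleneck 1. Total 1.
Augment s→mux→valve→t: bottleneck 1. Total 2.
No augmenting path remains in the residual graph.

2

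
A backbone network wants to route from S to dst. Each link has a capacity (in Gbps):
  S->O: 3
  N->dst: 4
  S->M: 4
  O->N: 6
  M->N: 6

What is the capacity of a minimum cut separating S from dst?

Max flow = 4 (via 2 augmenting paths).
In the residual at optimum, the set reachable from S is {M, N, O, S}.
Cut edges: N->dst (cap 4). Sum = 4.

4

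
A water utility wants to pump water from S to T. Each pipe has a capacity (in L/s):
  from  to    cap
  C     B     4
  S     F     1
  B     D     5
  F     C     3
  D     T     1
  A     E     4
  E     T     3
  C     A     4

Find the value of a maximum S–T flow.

Augment S→F→C→B→D→T: bottleneck 1. Total 1.
No augmenting path remains in the residual graph.

1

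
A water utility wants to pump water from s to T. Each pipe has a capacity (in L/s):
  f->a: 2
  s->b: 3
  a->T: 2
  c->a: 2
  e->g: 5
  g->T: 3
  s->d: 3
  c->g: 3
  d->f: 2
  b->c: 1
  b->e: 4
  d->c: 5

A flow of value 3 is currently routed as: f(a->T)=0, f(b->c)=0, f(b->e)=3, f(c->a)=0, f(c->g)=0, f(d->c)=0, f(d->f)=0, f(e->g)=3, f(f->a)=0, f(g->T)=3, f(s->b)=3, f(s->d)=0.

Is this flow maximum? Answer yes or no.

Residual path s->d->c->a->T has bottleneck 2 > 0.
Pushing 2 along it raises the flow to 5, so the given flow is not maximum.

No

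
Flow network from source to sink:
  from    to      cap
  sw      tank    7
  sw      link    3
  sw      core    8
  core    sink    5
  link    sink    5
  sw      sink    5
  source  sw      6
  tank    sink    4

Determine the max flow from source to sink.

Augment source->sw->sink: bottleneck 5. Total 5.
Augment source->sw->link->sink: bottleneck 1. Total 6.
No augmenting path remains in the residual graph.

6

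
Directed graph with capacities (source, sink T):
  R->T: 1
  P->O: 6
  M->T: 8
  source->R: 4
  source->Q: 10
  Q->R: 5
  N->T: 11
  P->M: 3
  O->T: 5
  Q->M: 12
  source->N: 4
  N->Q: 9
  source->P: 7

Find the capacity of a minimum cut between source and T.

Max flow = 18 (via 6 augmenting paths).
In the residual at optimum, the set reachable from source is {M, O, P, Q, R, source}.
Cut edges: source->N (cap 4), M->T (cap 8), R->T (cap 1), O->T (cap 5). Sum = 18.

18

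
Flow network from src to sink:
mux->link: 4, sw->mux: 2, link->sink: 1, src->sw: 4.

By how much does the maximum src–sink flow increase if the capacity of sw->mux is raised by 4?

0

Original max flow = 1.
Edge sw->mux does not cross the min cut (source side {link, mux, src, sw}), so extra capacity there cannot help.
New max flow = 1. Increase = 0.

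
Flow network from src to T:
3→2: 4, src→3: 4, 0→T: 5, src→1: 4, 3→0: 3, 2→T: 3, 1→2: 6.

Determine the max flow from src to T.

6

Augment src→3→0→T: bottleneck 3. Total 3.
Augment src→3→2→T: bottleneck 1. Total 4.
Augment src→1→2→T: bottleneck 2. Total 6.
No augmenting path remains in the residual graph.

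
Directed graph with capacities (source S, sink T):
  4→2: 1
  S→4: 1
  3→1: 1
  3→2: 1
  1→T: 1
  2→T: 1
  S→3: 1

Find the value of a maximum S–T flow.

Augment S→3→1→T: bottleneck 1. Total 1.
Augment S→4→2→T: bottleneck 1. Total 2.
No augmenting path remains in the residual graph.

2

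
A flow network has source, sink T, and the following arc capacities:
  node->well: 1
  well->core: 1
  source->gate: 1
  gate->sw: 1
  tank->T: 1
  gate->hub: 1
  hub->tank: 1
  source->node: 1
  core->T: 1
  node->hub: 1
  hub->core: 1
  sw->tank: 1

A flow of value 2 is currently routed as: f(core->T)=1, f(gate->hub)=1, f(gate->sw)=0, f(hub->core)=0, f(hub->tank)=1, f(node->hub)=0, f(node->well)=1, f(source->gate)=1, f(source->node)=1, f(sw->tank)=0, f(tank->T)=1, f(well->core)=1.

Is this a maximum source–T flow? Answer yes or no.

Residual reachable from source: {source}; T is not reachable.
Saturated cut: source->node, source->gate with total capacity 2 = current flow value. Flow is maximum.

Yes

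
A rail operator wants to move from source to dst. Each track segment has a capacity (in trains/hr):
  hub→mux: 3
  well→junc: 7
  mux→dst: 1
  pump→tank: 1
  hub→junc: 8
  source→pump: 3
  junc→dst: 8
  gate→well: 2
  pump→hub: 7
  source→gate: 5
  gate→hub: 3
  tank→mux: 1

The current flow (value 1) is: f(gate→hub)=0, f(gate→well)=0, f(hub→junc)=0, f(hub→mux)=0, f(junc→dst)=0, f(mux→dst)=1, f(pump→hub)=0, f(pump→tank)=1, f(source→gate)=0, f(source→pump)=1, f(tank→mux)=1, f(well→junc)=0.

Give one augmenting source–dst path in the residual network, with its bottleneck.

source→pump→hub→junc→dst, bottleneck 2

Residual along source→pump→hub→junc→dst: source→pump: 2, pump→hub: 7, hub→junc: 8, junc→dst: 8.
Bottleneck = min = 2.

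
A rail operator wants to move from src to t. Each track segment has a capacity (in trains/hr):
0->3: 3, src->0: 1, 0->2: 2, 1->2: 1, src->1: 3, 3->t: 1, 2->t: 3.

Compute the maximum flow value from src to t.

Augment src->0->3->t: bottleneck 1. Total 1.
Augment src->1->2->t: bottleneck 1. Total 2.
No augmenting path remains in the residual graph.

2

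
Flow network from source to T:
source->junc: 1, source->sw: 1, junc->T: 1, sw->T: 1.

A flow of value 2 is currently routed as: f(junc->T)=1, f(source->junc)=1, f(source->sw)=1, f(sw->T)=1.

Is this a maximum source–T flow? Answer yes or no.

Residual reachable from source: {source}; T is not reachable.
Saturated cut: source->junc, source->sw with total capacity 2 = current flow value. Flow is maximum.

Yes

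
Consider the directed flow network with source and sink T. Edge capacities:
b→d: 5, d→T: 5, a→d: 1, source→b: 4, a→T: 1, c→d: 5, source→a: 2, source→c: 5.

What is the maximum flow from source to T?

Augment source→a→T: bottleneck 1. Total 1.
Augment source→c→d→T: bottleneck 5. Total 6.
No augmenting path remains in the residual graph.

6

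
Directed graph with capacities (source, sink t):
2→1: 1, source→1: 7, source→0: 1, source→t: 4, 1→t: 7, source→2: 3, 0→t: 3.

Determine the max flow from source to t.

Augment source→t: bottleneck 4. Total 4.
Augment source→1→t: bottleneck 7. Total 11.
Augment source→0→t: bottleneck 1. Total 12.
No augmenting path remains in the residual graph.

12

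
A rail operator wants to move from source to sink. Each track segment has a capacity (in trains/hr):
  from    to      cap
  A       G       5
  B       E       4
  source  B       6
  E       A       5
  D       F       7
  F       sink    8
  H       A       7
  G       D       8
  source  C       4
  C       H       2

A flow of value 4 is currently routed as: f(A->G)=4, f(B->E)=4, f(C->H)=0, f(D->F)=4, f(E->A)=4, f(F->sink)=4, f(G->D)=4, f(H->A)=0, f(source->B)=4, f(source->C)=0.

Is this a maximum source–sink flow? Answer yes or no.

No

Residual path source->C->H->A->G->D->F->sink has bottleneck 1 > 0.
Pushing 1 along it raises the flow to 5, so the given flow is not maximum.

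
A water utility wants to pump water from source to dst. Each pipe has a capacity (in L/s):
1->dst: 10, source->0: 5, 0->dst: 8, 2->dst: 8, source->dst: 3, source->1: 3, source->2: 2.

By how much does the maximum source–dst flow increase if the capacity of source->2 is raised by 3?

Original max flow = 13.
After raising cap(source->2), augmenting paths through that edge carry 3 more units.
New max flow = 16. Increase = 3.

3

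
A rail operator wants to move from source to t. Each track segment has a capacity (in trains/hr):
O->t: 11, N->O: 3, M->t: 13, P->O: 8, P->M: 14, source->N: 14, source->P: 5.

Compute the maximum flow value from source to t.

Augment source->P->M->t: bottleneck 5. Total 5.
Augment source->N->O->t: bottleneck 3. Total 8.
No augmenting path remains in the residual graph.

8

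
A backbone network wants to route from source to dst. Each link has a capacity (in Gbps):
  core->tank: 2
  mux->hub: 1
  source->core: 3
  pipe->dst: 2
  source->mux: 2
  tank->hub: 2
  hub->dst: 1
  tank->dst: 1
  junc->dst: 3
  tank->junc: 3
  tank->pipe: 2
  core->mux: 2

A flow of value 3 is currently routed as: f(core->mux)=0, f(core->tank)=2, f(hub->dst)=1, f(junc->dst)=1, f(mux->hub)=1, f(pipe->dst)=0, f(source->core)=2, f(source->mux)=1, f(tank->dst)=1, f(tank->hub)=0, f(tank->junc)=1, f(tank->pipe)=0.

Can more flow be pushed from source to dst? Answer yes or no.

No

Residual reachable from source: {core, mux, source}; dst is not reachable.
Saturated cut: core->tank, mux->hub with total capacity 3 = current flow value. Flow is maximum.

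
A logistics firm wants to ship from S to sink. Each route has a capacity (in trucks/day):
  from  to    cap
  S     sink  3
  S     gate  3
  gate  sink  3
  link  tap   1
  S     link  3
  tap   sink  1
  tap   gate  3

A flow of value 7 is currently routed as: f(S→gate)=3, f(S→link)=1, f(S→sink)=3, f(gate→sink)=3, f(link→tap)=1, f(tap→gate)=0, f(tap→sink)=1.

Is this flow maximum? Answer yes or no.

Yes

Residual reachable from S: {S, link}; sink is not reachable.
Saturated cut: S→gate, S→sink, link→tap with total capacity 7 = current flow value. Flow is maximum.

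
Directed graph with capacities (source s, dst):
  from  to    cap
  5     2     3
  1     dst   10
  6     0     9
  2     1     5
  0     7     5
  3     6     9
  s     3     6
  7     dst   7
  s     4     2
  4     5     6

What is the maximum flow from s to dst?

Augment s→4→5→2→1→dst: bottleneck 2. Total 2.
Augment s→3→6→0→7→dst: bottleneck 5. Total 7.
No augmenting path remains in the residual graph.

7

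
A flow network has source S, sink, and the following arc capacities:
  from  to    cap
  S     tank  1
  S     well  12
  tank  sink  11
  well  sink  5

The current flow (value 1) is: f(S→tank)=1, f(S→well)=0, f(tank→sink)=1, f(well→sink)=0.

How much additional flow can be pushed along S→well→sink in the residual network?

5

Residual capacities along the path: S→well: 12, well→sink: 5.
Minimum is 5.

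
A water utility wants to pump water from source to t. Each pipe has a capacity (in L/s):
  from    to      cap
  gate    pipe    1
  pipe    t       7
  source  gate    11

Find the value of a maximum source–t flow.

Augment source→gate→pipe→t: bottleneck 1. Total 1.
No augmenting path remains in the residual graph.

1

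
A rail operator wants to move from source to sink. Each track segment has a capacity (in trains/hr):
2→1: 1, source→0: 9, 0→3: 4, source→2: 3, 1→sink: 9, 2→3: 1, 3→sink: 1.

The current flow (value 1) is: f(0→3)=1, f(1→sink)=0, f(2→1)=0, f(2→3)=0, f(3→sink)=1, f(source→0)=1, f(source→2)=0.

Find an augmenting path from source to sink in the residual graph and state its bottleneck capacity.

source→2→1→sink, bottleneck 1

Residual along source→2→1→sink: source→2: 3, 2→1: 1, 1→sink: 9.
Bottleneck = min = 1.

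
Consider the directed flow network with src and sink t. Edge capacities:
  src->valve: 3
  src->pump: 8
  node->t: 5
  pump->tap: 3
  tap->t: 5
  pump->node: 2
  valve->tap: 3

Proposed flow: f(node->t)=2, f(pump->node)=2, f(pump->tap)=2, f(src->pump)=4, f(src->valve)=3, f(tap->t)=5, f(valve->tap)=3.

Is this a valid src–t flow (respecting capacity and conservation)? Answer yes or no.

Every edge has 0 ≤ f(e) ≤ cap(e).
At each intermediate node, inflow equals outflow.

Yes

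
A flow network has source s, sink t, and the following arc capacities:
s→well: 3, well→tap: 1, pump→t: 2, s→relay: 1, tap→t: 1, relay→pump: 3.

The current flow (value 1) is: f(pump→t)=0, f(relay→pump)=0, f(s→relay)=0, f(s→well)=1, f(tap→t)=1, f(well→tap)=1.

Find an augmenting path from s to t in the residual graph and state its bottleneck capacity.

s→relay→pump→t, bottleneck 1

Residual along s→relay→pump→t: s→relay: 1, relay→pump: 3, pump→t: 2.
Bottleneck = min = 1.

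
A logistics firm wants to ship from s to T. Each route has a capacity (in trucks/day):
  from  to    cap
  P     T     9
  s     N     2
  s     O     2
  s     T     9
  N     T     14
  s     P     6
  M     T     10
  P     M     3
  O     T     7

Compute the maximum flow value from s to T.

Augment s→T: bottleneck 9. Total 9.
Augment s→P→T: bottleneck 6. Total 15.
Augment s→N→T: bottleneck 2. Total 17.
Augment s→O→T: bottleneck 2. Total 19.
No augmenting path remains in the residual graph.

19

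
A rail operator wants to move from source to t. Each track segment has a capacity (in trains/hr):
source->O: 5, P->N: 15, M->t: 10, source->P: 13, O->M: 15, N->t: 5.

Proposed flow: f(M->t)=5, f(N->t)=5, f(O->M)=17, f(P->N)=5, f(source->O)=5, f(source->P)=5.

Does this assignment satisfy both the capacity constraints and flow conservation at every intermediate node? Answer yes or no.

Capacity violated on O->M: flow 17 > capacity 15.

No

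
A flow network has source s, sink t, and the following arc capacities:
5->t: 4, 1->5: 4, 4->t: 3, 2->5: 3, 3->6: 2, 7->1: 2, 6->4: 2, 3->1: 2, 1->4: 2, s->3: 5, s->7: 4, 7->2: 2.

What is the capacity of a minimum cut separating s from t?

Max flow = 7 (via 4 augmenting paths).
In the residual at optimum, the set reachable from s is {1, 2, 3, 4, 5, 6, 7, s}.
Cut edges: 5->t (cap 4), 4->t (cap 3). Sum = 7.

7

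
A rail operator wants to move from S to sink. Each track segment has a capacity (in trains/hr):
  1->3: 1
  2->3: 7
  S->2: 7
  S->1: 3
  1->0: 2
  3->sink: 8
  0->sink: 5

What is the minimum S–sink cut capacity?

10

Max flow = 10 (via 3 augmenting paths).
In the residual at optimum, the set reachable from S is {S}.
Cut edges: S->1 (cap 3), S->2 (cap 7). Sum = 10.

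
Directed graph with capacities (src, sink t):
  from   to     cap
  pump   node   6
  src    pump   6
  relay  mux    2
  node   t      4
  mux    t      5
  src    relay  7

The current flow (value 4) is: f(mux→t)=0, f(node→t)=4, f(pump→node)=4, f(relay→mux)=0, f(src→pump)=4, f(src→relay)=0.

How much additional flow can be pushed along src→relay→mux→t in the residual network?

Residual capacities along the path: src→relay: 7, relay→mux: 2, mux→t: 5.
Minimum is 2.

2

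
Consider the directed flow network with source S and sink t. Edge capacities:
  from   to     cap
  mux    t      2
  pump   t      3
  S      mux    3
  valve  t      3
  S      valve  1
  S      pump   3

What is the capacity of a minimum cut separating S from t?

6

Max flow = 6 (via 3 augmenting paths).
In the residual at optimum, the set reachable from S is {S, mux}.
Cut edges: S->pump (cap 3), S->valve (cap 1), mux->t (cap 2). Sum = 6.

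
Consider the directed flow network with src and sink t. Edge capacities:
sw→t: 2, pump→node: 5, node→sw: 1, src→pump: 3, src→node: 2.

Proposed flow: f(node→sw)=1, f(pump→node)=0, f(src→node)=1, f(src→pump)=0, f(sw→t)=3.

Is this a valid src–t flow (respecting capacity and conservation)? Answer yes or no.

No

Capacity violated on sw→t: flow 3 > capacity 2.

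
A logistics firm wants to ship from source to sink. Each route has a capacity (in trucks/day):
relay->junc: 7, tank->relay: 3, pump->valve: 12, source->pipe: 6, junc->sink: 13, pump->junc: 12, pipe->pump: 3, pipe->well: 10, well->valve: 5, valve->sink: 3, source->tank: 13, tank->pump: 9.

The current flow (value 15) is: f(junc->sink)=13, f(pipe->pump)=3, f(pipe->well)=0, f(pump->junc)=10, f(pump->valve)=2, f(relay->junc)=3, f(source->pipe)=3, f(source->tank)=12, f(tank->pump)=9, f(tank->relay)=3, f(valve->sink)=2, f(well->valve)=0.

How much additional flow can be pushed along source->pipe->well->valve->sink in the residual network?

Residual capacities along the path: source->pipe: 3, pipe->well: 10, well->valve: 5, valve->sink: 1.
Minimum is 1.

1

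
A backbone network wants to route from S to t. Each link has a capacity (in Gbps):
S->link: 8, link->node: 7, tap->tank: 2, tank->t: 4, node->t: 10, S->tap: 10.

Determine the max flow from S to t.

9

Augment S->link->node->t: bottleneck 7. Total 7.
Augment S->tap->tank->t: bottleneck 2. Total 9.
No augmenting path remains in the residual graph.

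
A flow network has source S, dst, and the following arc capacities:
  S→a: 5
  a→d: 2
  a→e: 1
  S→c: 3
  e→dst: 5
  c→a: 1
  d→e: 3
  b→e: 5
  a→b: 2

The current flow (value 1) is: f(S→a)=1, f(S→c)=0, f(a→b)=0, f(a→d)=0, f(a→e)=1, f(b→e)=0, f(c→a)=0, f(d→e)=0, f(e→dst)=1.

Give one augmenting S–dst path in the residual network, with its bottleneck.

S→a→d→e→dst, bottleneck 2

Residual along S→a→d→e→dst: S→a: 4, a→d: 2, d→e: 3, e→dst: 4.
Bottleneck = min = 2.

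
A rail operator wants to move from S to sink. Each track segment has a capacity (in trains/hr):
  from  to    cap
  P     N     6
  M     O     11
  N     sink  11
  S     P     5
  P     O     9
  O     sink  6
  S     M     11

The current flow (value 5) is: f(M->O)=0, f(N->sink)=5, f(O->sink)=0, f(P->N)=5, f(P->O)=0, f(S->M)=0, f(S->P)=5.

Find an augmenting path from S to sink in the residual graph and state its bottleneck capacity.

Residual along S->M->O->sink: S->M: 11, M->O: 11, O->sink: 6.
Bottleneck = min = 6.

S->M->O->sink, bottleneck 6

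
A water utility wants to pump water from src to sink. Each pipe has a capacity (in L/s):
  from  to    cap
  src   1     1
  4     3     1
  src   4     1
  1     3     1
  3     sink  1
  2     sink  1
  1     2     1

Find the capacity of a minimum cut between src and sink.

Max flow = 2 (via 2 augmenting paths).
In the residual at optimum, the set reachable from src is {src}.
Cut edges: src→1 (cap 1), src→4 (cap 1). Sum = 2.

2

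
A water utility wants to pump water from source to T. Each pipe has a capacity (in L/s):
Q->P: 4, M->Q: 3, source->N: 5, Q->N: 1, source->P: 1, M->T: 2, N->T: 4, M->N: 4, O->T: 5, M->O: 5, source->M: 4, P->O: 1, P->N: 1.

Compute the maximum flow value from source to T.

Augment source->M->T: bottleneck 2. Total 2.
Augment source->N->T: bottleneck 4. Total 6.
Augment source->M->O->T: bottleneck 2. Total 8.
Augment source->P->O->T: bottleneck 1. Total 9.
No augmenting path remains in the residual graph.

9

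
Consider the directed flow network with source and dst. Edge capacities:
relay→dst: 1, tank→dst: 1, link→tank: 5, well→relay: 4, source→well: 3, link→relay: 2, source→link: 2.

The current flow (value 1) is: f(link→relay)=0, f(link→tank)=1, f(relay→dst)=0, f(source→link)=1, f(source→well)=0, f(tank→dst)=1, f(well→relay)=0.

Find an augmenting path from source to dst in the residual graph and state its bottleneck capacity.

Residual along source→link→relay→dst: source→link: 1, link→relay: 2, relay→dst: 1.
Bottleneck = min = 1.

source→link→relay→dst, bottleneck 1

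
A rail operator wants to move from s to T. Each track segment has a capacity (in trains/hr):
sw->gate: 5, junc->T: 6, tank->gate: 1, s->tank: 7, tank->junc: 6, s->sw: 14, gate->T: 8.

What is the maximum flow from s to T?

Augment s->tank->junc->T: bottleneck 6. Total 6.
Augment s->tank->gate->T: bottleneck 1. Total 7.
Augment s->sw->gate->T: bottleneck 5. Total 12.
No augmenting path remains in the residual graph.

12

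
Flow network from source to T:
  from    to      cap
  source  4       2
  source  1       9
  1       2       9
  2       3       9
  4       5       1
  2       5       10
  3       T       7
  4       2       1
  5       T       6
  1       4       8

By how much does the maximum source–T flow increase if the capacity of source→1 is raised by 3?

0

Original max flow = 11.
Even with extra capacity on source→1, another cut of capacity 11 remains binding.
New max flow = 11. Increase = 0.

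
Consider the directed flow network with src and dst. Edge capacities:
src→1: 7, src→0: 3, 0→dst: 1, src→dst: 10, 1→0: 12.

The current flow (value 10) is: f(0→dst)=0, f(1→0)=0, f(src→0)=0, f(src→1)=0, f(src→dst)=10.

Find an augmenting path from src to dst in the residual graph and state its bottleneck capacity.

src→0→dst, bottleneck 1

Residual along src→0→dst: src→0: 3, 0→dst: 1.
Bottleneck = min = 1.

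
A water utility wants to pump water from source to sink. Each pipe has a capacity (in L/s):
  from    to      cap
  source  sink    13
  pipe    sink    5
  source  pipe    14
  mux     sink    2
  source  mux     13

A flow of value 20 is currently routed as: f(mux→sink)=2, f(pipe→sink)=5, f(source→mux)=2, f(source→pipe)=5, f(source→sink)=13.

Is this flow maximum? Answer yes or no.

Yes

Residual reachable from source: {mux, pipe, source}; sink is not reachable.
Saturated cut: source→sink, pipe→sink, mux→sink with total capacity 20 = current flow value. Flow is maximum.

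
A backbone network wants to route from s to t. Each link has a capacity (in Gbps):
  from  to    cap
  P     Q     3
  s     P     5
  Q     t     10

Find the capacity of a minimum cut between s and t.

3

Max flow = 3 (via 1 augmenting path).
In the residual at optimum, the set reachable from s is {P, s}.
Cut edges: P→Q (cap 3). Sum = 3.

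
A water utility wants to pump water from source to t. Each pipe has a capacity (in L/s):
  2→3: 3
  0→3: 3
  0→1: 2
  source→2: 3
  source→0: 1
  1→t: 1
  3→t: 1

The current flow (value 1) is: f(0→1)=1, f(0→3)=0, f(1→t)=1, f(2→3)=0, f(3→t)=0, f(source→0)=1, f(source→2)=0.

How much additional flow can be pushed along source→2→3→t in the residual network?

1

Residual capacities along the path: source→2: 3, 2→3: 3, 3→t: 1.
Minimum is 1.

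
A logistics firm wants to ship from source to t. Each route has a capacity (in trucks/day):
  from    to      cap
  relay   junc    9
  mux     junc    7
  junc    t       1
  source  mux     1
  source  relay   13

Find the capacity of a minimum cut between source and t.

1

Max flow = 1 (via 1 augmenting path).
In the residual at optimum, the set reachable from source is {junc, mux, relay, source}.
Cut edges: junc->t (cap 1). Sum = 1.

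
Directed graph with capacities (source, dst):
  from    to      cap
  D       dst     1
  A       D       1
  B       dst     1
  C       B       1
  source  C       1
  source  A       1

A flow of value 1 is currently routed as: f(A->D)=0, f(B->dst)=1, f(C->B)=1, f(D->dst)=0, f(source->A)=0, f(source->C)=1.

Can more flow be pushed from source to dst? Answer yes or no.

Yes

Residual path source->A->D->dst has bottleneck 1 > 0.
Pushing 1 along it raises the flow to 2, so the given flow is not maximum.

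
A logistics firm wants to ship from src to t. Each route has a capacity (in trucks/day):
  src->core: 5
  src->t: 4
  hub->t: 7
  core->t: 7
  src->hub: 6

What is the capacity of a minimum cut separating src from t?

15

Max flow = 15 (via 3 augmenting paths).
In the residual at optimum, the set reachable from src is {src}.
Cut edges: src->hub (cap 6), src->core (cap 5), src->t (cap 4). Sum = 15.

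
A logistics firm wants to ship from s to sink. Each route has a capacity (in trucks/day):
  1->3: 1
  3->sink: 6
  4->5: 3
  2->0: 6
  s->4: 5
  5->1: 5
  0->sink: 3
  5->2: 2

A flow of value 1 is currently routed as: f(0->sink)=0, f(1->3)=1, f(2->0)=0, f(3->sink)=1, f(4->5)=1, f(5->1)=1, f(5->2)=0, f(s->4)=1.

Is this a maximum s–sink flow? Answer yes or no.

Residual path s->4->5->2->0->sink has bottleneck 2 > 0.
Pushing 2 along it raises the flow to 3, so the given flow is not maximum.

No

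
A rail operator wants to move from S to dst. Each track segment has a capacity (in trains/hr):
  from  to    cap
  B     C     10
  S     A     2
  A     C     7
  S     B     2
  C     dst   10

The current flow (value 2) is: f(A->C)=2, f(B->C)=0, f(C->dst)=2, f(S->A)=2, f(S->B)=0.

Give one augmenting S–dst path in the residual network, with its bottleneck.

Residual along S->B->C->dst: S->B: 2, B->C: 10, C->dst: 8.
Bottleneck = min = 2.

S->B->C->dst, bottleneck 2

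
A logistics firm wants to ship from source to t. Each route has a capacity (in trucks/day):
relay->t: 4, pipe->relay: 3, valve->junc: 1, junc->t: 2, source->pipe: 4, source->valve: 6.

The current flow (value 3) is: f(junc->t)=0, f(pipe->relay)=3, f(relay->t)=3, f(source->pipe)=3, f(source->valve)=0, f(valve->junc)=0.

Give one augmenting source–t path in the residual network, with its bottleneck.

source->valve->junc->t, bottleneck 1

Residual along source->valve->junc->t: source->valve: 6, valve->junc: 1, junc->t: 2.
Bottleneck = min = 1.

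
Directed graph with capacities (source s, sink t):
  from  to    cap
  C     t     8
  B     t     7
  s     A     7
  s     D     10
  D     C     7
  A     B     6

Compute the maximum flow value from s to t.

Augment s→A→B→t: bottleneck 6. Total 6.
Augment s→D→C→t: bottleneck 7. Total 13.
No augmenting path remains in the residual graph.

13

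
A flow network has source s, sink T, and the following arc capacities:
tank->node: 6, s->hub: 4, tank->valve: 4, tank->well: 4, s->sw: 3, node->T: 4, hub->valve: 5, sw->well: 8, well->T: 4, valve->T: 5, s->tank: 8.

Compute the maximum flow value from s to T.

Augment s->tank->node->T: bottleneck 4. Total 4.
Augment s->tank->well->T: bottleneck 4. Total 8.
Augment s->hub->valve->T: bottleneck 4. Total 12.
Augment s->sw->well->tank->valve->T: bottleneck 1. Total 13.
No augmenting path remains in the residual graph.

13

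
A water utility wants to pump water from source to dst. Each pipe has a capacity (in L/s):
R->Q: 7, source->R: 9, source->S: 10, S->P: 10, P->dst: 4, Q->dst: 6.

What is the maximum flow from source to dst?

10

Augment source->S->P->dst: bottleneck 4. Total 4.
Augment source->R->Q->dst: bottleneck 6. Total 10.
No augmenting path remains in the residual graph.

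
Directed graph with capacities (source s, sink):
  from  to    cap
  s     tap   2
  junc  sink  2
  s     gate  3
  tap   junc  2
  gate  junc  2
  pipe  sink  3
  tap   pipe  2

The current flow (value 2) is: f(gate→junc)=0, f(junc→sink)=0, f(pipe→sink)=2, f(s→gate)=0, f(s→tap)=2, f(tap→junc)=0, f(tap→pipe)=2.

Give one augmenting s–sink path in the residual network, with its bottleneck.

Residual along s→gate→junc→sink: s→gate: 3, gate→junc: 2, junc→sink: 2.
Bottleneck = min = 2.

s→gate→junc→sink, bottleneck 2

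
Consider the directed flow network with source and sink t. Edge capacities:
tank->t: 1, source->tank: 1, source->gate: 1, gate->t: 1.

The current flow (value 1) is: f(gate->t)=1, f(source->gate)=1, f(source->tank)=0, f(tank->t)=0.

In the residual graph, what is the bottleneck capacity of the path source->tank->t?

Residual capacities along the path: source->tank: 1, tank->t: 1.
Minimum is 1.

1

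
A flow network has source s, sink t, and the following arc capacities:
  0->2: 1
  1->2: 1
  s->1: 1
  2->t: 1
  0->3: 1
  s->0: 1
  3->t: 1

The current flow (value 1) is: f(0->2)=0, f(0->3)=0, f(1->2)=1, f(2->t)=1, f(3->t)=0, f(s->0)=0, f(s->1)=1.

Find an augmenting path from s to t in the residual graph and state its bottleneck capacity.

Residual along s->0->3->t: s->0: 1, 0->3: 1, 3->t: 1.
Bottleneck = min = 1.

s->0->3->t, bottleneck 1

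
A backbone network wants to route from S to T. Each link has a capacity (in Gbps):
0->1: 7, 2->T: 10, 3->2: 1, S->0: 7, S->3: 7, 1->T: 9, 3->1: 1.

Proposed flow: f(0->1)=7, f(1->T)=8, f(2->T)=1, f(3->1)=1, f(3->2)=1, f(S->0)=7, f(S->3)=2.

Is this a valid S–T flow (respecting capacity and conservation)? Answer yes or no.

Every edge has 0 ≤ f(e) ≤ cap(e).
At each intermediate node, inflow equals outflow.

Yes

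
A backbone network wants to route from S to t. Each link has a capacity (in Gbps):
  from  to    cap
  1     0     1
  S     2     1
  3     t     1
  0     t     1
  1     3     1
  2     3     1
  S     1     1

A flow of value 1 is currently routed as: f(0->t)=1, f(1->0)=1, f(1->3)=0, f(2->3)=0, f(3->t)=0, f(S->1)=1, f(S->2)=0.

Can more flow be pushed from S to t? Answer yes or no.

Yes

Residual path S->2->3->t has bottleneck 1 > 0.
Pushing 1 along it raises the flow to 2, so the given flow is not maximum.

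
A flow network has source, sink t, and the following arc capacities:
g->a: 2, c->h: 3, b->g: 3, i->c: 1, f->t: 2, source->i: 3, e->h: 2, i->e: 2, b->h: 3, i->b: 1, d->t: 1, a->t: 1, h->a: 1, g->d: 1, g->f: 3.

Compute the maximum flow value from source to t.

Augment source->i->e->h->a->t: bottleneck 1. Total 1.
Augment source->i->b->g->d->t: bottleneck 1. Total 2.
No augmenting path remains in the residual graph.

2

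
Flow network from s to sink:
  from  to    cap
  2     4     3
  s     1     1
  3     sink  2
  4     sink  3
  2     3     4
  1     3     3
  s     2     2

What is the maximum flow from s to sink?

Augment s->2->4->sink: bottleneck 2. Total 2.
Augment s->1->3->sink: bottleneck 1. Total 3.
No augmenting path remains in the residual graph.

3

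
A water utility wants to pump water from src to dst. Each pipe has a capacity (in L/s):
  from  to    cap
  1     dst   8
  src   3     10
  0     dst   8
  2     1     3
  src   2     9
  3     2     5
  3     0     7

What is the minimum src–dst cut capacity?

10

Max flow = 10 (via 2 augmenting paths).
In the residual at optimum, the set reachable from src is {2, 3, src}.
Cut edges: 3→0 (cap 7), 2→1 (cap 3). Sum = 10.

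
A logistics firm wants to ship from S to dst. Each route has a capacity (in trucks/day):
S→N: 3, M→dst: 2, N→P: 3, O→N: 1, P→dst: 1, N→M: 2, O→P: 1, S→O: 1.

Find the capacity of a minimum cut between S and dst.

Max flow = 3 (via 2 augmenting paths).
In the residual at optimum, the set reachable from S is {N, O, P, S}.
Cut edges: N→M (cap 2), P→dst (cap 1). Sum = 3.

3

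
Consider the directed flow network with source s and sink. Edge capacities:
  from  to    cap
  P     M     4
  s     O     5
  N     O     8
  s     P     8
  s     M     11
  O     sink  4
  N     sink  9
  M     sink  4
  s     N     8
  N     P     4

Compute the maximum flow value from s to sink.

16

Augment s->N->sink: bottleneck 8. Total 8.
Augment s->O->sink: bottleneck 4. Total 12.
Augment s->M->sink: bottleneck 4. Total 16.
No augmenting path remains in the residual graph.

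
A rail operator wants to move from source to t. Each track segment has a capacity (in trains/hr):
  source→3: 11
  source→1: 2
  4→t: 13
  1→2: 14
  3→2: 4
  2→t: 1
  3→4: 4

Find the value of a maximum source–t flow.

5

Augment source→1→2→t: bottleneck 1. Total 1.
Augment source→3→4→t: bottleneck 4. Total 5.
No augmenting path remains in the residual graph.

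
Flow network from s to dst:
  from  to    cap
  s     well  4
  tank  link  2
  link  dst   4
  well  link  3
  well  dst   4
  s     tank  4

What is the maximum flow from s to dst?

Augment s->well->dst: bottleneck 4. Total 4.
Augment s->tank->link->dst: bottleneck 2. Total 6.
No augmenting path remains in the residual graph.

6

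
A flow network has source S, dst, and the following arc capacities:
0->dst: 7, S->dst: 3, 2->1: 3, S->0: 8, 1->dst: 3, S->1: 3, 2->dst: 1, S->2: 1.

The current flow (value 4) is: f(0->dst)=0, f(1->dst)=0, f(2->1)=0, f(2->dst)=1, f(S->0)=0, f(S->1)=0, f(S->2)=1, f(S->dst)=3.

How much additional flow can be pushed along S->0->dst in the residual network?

Residual capacities along the path: S->0: 8, 0->dst: 7.
Minimum is 7.

7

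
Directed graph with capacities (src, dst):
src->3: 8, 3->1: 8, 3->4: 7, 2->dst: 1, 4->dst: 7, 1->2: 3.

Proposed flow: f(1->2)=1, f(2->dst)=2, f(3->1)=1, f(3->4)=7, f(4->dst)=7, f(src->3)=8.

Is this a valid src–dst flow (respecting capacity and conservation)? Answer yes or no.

No

Capacity violated on 2->dst: flow 2 > capacity 1.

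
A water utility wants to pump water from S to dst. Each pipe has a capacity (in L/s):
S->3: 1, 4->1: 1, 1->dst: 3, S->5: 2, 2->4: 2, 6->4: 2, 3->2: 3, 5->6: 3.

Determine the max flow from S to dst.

1

Augment S->5->6->4->1->dst: bottleneck 1. Total 1.
No augmenting path remains in the residual graph.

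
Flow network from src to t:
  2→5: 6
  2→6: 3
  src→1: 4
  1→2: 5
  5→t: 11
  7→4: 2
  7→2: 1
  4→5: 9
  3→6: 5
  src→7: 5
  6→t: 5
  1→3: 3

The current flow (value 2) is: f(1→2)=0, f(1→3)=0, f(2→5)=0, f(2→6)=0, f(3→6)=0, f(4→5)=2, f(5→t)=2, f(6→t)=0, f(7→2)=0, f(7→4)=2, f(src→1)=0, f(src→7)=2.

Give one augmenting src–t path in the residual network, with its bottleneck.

Residual along src→7→2→5→t: src→7: 3, 7→2: 1, 2→5: 6, 5→t: 9.
Bottleneck = min = 1.

src→7→2→5→t, bottleneck 1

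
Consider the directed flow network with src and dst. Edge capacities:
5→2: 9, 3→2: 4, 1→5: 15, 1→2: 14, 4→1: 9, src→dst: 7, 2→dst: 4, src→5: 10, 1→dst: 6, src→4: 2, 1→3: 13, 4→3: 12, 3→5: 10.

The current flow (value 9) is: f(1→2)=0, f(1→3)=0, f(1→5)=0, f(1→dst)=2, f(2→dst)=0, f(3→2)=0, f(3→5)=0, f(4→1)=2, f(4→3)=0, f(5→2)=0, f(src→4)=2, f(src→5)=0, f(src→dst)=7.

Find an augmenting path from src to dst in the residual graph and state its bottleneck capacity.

src→5→2→dst, bottleneck 4

Residual along src→5→2→dst: src→5: 10, 5→2: 9, 2→dst: 4.
Bottleneck = min = 4.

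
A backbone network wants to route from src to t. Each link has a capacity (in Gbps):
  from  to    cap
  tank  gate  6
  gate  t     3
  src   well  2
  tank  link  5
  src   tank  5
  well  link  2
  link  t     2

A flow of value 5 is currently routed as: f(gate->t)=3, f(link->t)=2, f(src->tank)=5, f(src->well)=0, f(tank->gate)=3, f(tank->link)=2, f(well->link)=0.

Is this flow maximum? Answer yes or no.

Yes

Residual reachable from src: {gate, link, src, tank, well}; t is not reachable.
Saturated cut: gate->t, link->t with total capacity 5 = current flow value. Flow is maximum.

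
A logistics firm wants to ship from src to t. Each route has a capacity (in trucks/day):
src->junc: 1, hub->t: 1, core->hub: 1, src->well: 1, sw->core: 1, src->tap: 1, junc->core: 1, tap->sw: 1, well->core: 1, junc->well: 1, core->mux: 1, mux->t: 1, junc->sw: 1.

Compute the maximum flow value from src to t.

Augment src->junc->core->mux->t: bottleneck 1. Total 1.
Augment src->well->core->hub->t: bottleneck 1. Total 2.
No augmenting path remains in the residual graph.

2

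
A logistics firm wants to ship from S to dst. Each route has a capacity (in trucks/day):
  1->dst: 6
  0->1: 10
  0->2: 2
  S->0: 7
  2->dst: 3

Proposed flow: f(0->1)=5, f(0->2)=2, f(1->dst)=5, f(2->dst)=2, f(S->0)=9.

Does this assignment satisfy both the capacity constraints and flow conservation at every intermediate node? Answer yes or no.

No

Capacity violated on S->0: flow 9 > capacity 7.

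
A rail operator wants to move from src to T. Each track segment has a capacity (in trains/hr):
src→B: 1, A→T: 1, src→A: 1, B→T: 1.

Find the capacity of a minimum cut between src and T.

2

Max flow = 2 (via 2 augmenting paths).
In the residual at optimum, the set reachable from src is {src}.
Cut edges: src→B (cap 1), src→A (cap 1). Sum = 2.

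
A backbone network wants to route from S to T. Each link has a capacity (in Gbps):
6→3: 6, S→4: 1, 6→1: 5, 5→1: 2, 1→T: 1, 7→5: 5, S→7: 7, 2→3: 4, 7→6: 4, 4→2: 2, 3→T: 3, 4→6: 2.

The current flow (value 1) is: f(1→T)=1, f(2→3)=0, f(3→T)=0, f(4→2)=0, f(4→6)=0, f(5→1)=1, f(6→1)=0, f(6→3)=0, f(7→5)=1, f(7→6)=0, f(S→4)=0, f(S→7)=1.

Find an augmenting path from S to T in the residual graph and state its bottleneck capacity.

Residual along S→7→6→3→T: S→7: 6, 7→6: 4, 6→3: 6, 3→T: 3.
Bottleneck = min = 3.

S→7→6→3→T, bottleneck 3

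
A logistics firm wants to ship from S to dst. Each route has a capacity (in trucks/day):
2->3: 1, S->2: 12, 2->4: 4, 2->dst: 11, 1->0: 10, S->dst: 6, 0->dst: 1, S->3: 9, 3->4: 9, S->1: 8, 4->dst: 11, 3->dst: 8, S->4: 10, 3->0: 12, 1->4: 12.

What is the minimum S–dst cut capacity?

37

Max flow = 37 (via 6 augmenting paths).
In the residual at optimum, the set reachable from S is {0, 1, 2, 3, 4, S}.
Cut edges: S->dst (cap 6), 2->dst (cap 11), 3->dst (cap 8), 0->dst (cap 1), 4->dst (cap 11). Sum = 37.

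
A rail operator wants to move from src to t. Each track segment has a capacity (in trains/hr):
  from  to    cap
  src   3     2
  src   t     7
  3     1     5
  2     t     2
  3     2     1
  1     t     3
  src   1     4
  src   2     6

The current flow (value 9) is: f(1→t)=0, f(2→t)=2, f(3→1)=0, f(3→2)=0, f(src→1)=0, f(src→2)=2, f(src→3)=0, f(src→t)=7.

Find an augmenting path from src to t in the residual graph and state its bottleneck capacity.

src→1→t, bottleneck 3

Residual along src→1→t: src→1: 4, 1→t: 3.
Bottleneck = min = 3.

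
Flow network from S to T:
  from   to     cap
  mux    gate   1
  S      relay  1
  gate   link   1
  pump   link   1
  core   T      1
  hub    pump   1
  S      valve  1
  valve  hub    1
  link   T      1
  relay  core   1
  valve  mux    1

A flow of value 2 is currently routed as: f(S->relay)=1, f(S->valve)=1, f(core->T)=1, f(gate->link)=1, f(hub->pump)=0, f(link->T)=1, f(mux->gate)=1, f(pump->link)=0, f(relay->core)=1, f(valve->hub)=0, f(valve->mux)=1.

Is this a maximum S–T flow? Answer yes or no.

Residual reachable from S: {S}; T is not reachable.
Saturated cut: S->valve, S->relay with total capacity 2 = current flow value. Flow is maximum.

Yes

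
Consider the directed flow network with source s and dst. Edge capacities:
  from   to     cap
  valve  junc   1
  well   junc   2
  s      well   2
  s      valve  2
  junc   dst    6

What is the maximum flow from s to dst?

Augment s->well->junc->dst: bottleneck 2. Total 2.
Augment s->valve->junc->dst: bottleneck 1. Total 3.
No augmenting path remains in the residual graph.

3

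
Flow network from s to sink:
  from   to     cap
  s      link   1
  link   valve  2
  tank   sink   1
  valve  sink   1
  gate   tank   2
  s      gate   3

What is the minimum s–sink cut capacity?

2

Max flow = 2 (via 2 augmenting paths).
In the residual at optimum, the set reachable from s is {gate, s, tank}.
Cut edges: s→link (cap 1), tank→sink (cap 1). Sum = 2.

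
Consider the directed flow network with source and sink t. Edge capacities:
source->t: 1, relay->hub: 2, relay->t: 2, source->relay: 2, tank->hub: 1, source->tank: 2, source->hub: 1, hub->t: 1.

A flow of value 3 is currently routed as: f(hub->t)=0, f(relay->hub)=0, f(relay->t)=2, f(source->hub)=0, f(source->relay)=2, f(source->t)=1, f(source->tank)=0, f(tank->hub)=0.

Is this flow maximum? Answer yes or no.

Residual path source->hub->t has bottleneck 1 > 0.
Pushing 1 along it raises the flow to 4, so the given flow is not maximum.

No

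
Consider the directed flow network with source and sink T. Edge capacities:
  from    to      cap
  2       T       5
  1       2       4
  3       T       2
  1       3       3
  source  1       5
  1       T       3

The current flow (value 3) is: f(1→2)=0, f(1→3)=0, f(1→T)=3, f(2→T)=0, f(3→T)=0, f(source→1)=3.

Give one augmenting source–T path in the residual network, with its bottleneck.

Residual along source→1→3→T: source→1: 2, 1→3: 3, 3→T: 2.
Bottleneck = min = 2.

source→1→3→T, bottleneck 2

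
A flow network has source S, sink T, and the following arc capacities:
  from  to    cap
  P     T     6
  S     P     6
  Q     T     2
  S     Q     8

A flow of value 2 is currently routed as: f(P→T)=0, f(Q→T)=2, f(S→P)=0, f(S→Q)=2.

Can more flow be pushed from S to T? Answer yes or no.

Residual path S→P→T has bottleneck 6 > 0.
Pushing 6 along it raises the flow to 8, so the given flow is not maximum.

Yes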